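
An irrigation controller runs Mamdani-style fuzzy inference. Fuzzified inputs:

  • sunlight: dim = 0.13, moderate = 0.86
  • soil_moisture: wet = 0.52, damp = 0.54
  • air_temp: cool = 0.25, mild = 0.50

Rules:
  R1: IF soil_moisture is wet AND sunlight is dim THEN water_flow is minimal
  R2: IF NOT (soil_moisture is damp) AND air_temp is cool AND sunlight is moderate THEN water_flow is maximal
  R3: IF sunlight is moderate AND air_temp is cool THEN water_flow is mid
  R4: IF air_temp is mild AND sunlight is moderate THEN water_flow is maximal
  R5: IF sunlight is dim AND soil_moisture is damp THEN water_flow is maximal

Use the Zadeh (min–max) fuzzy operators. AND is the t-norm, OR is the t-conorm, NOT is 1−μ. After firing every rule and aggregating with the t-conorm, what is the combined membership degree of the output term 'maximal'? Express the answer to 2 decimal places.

0.50

R1: wet=0.52, dim=0.13; AND[min(a, b)] → w = 0.13
R2: ¬damp=1−0.54=0.46, cool=0.25, moderate=0.86; AND[min(a, b)] → w = 0.25
R3: moderate=0.86, cool=0.25; AND[min(a, b)] → w = 0.25
R4: mild=0.50, moderate=0.86; AND[min(a, b)] → w = 0.50
R5: dim=0.13, damp=0.54; AND[min(a, b)] → w = 0.13
Rules with consequent 'maximal': {R2, R4, R5} → strengths 0.25, 0.50, 0.13
Aggregate via t-conorm [max(a, b)]: 0.50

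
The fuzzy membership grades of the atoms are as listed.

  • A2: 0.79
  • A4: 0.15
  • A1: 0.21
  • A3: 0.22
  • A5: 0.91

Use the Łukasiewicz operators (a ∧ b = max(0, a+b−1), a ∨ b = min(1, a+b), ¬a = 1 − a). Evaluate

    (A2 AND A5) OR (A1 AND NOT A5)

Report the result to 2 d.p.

0.70

A2 AND A5 = max(0, a+b−1) on (0.79, 0.91) = 0.70
NOT A5 = 1 − 0.91 = 0.09
A1 AND NOT A5 = max(0, a+b−1) on (0.21, 0.09) = 0.00
(A2 AND A5) OR (A1 AND NOT A5) = min(1, a+b) on (0.70, 0.00) = 0.70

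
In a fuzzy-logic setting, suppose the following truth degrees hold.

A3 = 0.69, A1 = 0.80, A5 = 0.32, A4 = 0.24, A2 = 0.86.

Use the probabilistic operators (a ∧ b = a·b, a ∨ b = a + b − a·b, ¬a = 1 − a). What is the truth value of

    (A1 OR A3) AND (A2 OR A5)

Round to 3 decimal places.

0.849

A1 OR A3 = a + b − a·b on (0.8000, 0.6900) = 0.9380
A2 OR A5 = a + b − a·b on (0.8600, 0.3200) = 0.9048
(A1 OR A3) AND (A2 OR A5) = a·b on (0.9380, 0.9048) = 0.8487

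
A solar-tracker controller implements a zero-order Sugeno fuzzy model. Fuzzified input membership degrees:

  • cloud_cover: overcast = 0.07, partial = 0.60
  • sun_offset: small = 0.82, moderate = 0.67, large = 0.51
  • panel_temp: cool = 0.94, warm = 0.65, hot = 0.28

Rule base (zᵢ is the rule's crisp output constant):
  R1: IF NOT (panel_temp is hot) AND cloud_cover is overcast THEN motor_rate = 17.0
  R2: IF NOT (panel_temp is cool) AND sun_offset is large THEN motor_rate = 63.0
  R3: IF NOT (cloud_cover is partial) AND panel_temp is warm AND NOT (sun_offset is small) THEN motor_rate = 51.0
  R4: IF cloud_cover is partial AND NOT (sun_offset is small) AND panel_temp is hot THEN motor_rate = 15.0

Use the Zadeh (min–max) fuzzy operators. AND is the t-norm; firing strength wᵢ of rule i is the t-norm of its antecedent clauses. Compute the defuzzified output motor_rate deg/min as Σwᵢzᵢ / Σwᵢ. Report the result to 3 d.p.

R1 (z=17.0): ¬hot=1−0.28=0.72, overcast=0.07; AND[min(a, b)] → w = 0.07
R2 (z=63.0): ¬cool=1−0.94=0.06, large=0.51; AND[min(a, b)] → w = 0.06
R3 (z=51.0): ¬partial=1−0.60=0.40, warm=0.65, ¬small=1−0.82=0.18; AND[min(a, b)] → w = 0.18
R4 (z=15.0): partial=0.60, ¬small=1−0.82=0.18, hot=0.28; AND[min(a, b)] → w = 0.18
Weighted average = (0.07·17.0 + 0.06·63.0 + 0.18·51.0 + 0.18·15.0) / (0.07 + 0.06 + 0.18 + 0.18)
  = 16.8500 / 0.4900 = 34.388

34.388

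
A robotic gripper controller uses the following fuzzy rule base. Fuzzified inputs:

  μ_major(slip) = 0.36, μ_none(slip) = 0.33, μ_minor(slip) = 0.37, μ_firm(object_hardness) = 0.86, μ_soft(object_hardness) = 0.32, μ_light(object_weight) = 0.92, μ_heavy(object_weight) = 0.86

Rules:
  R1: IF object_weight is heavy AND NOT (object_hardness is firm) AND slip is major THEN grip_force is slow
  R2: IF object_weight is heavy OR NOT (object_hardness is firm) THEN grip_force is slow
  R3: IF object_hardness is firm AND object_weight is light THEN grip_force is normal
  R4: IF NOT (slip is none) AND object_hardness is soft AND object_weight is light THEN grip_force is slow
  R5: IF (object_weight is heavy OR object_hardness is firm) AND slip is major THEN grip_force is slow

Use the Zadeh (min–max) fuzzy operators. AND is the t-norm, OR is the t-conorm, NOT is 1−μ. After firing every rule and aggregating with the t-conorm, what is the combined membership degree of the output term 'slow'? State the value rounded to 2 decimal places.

R1: heavy=0.86, ¬firm=1−0.86=0.14, major=0.36; AND[min(a, b)] → w = 0.14
R2: heavy=0.86, ¬firm=1−0.86=0.14; OR[max(a, b)] → w = 0.86
R3: firm=0.86, light=0.92; AND[min(a, b)] → w = 0.86
R4: ¬none=1−0.33=0.67, soft=0.32, light=0.92; AND[min(a, b)] → w = 0.32
R5: (heavy=0.86 OR firm=0.86) = 0.86; AND[min(a, b)] with major=0.36 → w = 0.36
Rules with consequent 'slow': {R1, R2, R4, R5} → strengths 0.14, 0.86, 0.32, 0.36
Aggregate via t-conorm [max(a, b)]: 0.86

0.86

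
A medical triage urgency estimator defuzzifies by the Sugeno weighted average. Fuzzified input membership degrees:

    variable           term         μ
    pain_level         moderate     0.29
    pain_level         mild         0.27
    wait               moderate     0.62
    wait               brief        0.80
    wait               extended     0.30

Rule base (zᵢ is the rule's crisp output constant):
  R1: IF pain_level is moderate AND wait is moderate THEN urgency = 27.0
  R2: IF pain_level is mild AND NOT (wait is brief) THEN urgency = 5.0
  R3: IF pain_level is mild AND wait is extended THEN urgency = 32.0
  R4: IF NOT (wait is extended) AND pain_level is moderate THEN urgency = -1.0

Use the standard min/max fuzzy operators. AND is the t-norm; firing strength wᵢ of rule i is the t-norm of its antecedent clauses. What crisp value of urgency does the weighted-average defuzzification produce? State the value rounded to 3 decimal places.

16.362

R1 (z=27.0): moderate=0.29, moderate=0.62; AND[min(a, b)] → w = 0.29
R2 (z=5.0): mild=0.27, ¬brief=1−0.80=0.20; AND[min(a, b)] → w = 0.20
R3 (z=32.0): mild=0.27, extended=0.30; AND[min(a, b)] → w = 0.27
R4 (z=-1.0): ¬extended=1−0.30=0.70, moderate=0.29; AND[min(a, b)] → w = 0.29
Weighted average = (0.29·27.0 + 0.20·5.0 + 0.27·32.0 + 0.29·-1.0) / (0.29 + 0.20 + 0.27 + 0.29)
  = 17.1800 / 1.0500 = 16.362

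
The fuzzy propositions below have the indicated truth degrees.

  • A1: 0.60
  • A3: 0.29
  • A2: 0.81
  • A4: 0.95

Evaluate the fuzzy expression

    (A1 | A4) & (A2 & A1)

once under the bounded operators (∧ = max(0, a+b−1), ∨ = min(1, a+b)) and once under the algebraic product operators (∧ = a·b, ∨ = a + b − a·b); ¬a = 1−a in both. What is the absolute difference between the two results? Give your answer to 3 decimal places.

Under bounded:
  A1 | A4 = min(1, a+b) on (0.60, 0.95) = 1.00
  A2 & A1 = max(0, a+b−1) on (0.81, 0.60) = 0.41
  (A1 | A4) & (A2 & A1) = max(0, a+b−1) on (1.00, 0.41) = 0.41
  → value = 0.4100
Under algebraic product:
  A1 | A4 = a + b − a·b on (0.6000, 0.9500) = 0.9800
  A2 & A1 = a·b on (0.8100, 0.6000) = 0.4860
  (A1 | A4) & (A2 & A1) = a·b on (0.9800, 0.4860) = 0.4763
  → value = 0.4763
|0.4100 − 0.4763| = 0.066

0.066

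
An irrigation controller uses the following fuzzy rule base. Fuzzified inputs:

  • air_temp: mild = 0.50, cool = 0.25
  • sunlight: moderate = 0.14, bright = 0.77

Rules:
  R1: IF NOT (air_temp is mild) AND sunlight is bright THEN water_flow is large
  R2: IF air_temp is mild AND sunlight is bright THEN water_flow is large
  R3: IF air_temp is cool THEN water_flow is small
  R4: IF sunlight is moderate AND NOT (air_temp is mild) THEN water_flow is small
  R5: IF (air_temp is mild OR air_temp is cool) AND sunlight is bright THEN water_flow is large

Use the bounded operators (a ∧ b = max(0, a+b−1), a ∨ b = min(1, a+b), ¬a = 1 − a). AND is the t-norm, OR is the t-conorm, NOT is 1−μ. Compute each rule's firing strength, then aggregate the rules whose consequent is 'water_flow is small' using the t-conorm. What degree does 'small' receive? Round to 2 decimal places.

0.25

R1: ¬mild=1−0.50=0.50, bright=0.77; AND[max(0, a+b−1)] → w = 0.27
R2: mild=0.50, bright=0.77; AND[max(0, a+b−1)] → w = 0.27
R3: cool=0.25 → w = 0.25
R4: moderate=0.14, ¬mild=1−0.50=0.50; AND[max(0, a+b−1)] → w = 0.00
R5: (mild=0.50 OR cool=0.25) = 0.75; AND[max(0, a+b−1)] with bright=0.77 → w = 0.52
Rules with consequent 'small': {R3, R4} → strengths 0.25, 0.00
Aggregate via t-conorm [min(1, a+b)]: 0.25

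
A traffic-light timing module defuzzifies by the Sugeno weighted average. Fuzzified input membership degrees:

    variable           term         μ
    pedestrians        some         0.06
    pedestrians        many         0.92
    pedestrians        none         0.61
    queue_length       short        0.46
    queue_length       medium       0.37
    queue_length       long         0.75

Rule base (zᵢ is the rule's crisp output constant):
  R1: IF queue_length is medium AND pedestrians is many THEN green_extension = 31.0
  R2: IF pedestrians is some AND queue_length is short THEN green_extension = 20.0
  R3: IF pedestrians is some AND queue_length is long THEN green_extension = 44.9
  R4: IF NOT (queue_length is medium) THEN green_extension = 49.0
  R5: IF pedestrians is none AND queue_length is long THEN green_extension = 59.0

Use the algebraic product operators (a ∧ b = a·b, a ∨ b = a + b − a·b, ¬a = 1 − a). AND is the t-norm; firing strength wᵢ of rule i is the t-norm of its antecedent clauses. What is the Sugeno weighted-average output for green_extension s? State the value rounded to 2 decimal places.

R1 (z=31.0): medium=0.37, many=0.92; AND[a·b] → w = 0.3404
R2 (z=20.0): some=0.06, short=0.46; AND[a·b] → w = 0.0276
R3 (z=44.9): some=0.06, long=0.75; AND[a·b] → w = 0.0450
R4 (z=49.0): ¬medium=1−0.37=0.63 → w = 0.6300
R5 (z=59.0): none=0.61, long=0.75; AND[a·b] → w = 0.4575
Weighted average = (0.3404·31.0 + 0.0276·20.0 + 0.0450·44.9 + 0.6300·49.0 + 0.4575·59.0) / (0.3404 + 0.0276 + 0.0450 + 0.6300 + 0.4575)
  = 70.9874 / 1.5005 = 47.31

47.31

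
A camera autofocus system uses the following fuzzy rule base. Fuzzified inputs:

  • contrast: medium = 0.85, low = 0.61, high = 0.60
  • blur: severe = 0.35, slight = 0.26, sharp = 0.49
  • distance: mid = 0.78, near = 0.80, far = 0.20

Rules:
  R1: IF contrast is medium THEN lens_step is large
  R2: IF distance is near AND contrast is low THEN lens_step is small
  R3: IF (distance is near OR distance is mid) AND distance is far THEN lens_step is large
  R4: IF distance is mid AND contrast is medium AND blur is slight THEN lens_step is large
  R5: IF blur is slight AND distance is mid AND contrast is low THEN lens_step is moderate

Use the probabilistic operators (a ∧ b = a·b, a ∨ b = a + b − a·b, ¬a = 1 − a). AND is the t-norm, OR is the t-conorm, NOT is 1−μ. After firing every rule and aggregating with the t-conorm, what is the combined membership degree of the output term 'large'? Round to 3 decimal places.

R1: medium=0.85 → w = 0.8500
R2: near=0.80, low=0.61; AND[a·b] → w = 0.4880
R3: (near=0.80 OR mid=0.78) = 0.9560; AND[a·b] with far=0.20 → w = 0.1912
R4: mid=0.78, medium=0.85, slight=0.26; AND[a·b] → w = 0.1724
R5: slight=0.26, mid=0.78, low=0.61; AND[a·b] → w = 0.1237
Rules with consequent 'large': {R1, R3, R4} → strengths 0.8500, 0.1912, 0.1724
Aggregate via t-conorm [a + b − a·b]: 0.8996

0.900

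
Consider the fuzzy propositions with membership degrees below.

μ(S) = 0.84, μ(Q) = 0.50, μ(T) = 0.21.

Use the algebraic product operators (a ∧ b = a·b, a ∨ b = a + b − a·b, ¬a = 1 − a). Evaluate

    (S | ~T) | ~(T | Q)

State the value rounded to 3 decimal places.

~T = 1 − 0.2100 = 0.7900
S | ~T = a + b − a·b on (0.8400, 0.7900) = 0.9664
T | Q = a + b − a·b on (0.2100, 0.5000) = 0.6050
~(T | Q) = 1 − 0.6050 = 0.3950
(S | ~T) | ~(T | Q) = a + b − a·b on (0.9664, 0.3950) = 0.9797

0.980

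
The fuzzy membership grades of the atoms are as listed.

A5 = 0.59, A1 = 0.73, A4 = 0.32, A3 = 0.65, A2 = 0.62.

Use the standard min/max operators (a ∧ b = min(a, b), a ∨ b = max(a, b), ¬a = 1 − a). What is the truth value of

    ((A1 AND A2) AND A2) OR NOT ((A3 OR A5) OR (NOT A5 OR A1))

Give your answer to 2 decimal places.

0.62

A1 AND A2 = min(a, b) on (0.73, 0.62) = 0.62
(A1 AND A2) AND A2 = min(a, b) on (0.62, 0.62) = 0.62
A3 OR A5 = max(a, b) on (0.65, 0.59) = 0.65
NOT A5 = 1 − 0.59 = 0.41
NOT A5 OR A1 = max(a, b) on (0.41, 0.73) = 0.73
(A3 OR A5) OR (NOT A5 OR A1) = max(a, b) on (0.65, 0.73) = 0.73
NOT ((A3 OR A5) OR (NOT A5 OR A1)) = 1 − 0.73 = 0.27
((A1 AND A2) AND A2) OR NOT ((A3 OR A5) OR (NOT A5 OR A1)) = max(a, b) on (0.62, 0.27) = 0.62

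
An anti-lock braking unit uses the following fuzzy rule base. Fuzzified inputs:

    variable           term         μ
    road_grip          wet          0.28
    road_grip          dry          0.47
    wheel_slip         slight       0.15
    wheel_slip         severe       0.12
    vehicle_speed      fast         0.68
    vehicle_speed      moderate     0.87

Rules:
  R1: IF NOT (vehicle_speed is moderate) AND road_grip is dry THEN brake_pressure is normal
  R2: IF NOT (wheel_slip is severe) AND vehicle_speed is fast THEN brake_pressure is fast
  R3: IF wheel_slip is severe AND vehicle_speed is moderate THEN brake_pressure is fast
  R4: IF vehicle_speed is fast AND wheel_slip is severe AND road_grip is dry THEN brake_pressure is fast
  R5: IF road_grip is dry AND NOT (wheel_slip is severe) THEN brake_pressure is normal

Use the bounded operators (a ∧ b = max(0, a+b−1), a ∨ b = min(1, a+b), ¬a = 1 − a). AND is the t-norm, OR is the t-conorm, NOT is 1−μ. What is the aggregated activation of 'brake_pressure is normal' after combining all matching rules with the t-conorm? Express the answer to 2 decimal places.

R1: ¬moderate=1−0.87=0.13, dry=0.47; AND[max(0, a+b−1)] → w = 0.00
R2: ¬severe=1−0.12=0.88, fast=0.68; AND[max(0, a+b−1)] → w = 0.56
R3: severe=0.12, moderate=0.87; AND[max(0, a+b−1)] → w = 0.00
R4: fast=0.68, severe=0.12, dry=0.47; AND[max(0, a+b−1)] → w = 0.00
R5: dry=0.47, ¬severe=1−0.12=0.88; AND[max(0, a+b−1)] → w = 0.35
Rules with consequent 'normal': {R1, R5} → strengths 0.00, 0.35
Aggregate via t-conorm [min(1, a+b)]: 0.35

0.35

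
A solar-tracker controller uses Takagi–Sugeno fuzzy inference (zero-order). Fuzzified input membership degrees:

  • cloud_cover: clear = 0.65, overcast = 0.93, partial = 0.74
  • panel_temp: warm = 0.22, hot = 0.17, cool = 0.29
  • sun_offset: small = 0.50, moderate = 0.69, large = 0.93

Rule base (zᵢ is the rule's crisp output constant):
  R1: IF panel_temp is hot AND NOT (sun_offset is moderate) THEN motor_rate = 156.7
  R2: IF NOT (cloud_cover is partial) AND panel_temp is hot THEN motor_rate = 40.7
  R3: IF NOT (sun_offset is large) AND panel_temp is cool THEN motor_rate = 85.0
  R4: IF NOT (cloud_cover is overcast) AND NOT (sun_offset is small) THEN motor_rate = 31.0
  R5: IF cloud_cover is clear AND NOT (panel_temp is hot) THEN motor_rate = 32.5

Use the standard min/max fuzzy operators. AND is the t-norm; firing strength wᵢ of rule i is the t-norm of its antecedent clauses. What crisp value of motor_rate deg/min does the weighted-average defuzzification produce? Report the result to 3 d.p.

R1 (z=156.7): hot=0.17, ¬moderate=1−0.69=0.31; AND[min(a, b)] → w = 0.17
R2 (z=40.7): ¬partial=1−0.74=0.26, hot=0.17; AND[min(a, b)] → w = 0.17
R3 (z=85.0): ¬large=1−0.93=0.07, cool=0.29; AND[min(a, b)] → w = 0.07
R4 (z=31.0): ¬overcast=1−0.93=0.07, ¬small=1−0.50=0.50; AND[min(a, b)] → w = 0.07
R5 (z=32.5): clear=0.65, ¬hot=1−0.17=0.83; AND[min(a, b)] → w = 0.65
Weighted average = (0.17·156.7 + 0.17·40.7 + 0.07·85.0 + 0.07·31.0 + 0.65·32.5) / (0.17 + 0.17 + 0.07 + 0.07 + 0.65)
  = 62.8030 / 1.1300 = 55.578

55.578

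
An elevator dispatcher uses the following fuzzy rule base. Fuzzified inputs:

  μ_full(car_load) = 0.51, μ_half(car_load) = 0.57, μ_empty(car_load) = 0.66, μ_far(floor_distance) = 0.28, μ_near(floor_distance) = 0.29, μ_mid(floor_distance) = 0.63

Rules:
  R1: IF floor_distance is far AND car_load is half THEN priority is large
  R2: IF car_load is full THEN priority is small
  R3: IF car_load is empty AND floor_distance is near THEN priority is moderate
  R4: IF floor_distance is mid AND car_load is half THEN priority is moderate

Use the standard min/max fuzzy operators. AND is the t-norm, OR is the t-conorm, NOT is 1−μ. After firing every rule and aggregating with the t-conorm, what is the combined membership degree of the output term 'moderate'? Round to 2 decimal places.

0.57

R1: far=0.28, half=0.57; AND[min(a, b)] → w = 0.28
R2: full=0.51 → w = 0.51
R3: empty=0.66, near=0.29; AND[min(a, b)] → w = 0.29
R4: mid=0.63, half=0.57; AND[min(a, b)] → w = 0.57
Rules with consequent 'moderate': {R3, R4} → strengths 0.29, 0.57
Aggregate via t-conorm [max(a, b)]: 0.57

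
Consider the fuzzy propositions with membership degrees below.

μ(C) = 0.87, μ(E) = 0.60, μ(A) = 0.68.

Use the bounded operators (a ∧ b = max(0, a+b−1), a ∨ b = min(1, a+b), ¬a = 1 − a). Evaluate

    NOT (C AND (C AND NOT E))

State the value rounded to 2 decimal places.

NOT E = 1 − 0.60 = 0.40
C AND NOT E = max(0, a+b−1) on (0.87, 0.40) = 0.27
C AND (C AND NOT E) = max(0, a+b−1) on (0.87, 0.27) = 0.14
NOT (C AND (C AND NOT E)) = 1 − 0.14 = 0.86

0.86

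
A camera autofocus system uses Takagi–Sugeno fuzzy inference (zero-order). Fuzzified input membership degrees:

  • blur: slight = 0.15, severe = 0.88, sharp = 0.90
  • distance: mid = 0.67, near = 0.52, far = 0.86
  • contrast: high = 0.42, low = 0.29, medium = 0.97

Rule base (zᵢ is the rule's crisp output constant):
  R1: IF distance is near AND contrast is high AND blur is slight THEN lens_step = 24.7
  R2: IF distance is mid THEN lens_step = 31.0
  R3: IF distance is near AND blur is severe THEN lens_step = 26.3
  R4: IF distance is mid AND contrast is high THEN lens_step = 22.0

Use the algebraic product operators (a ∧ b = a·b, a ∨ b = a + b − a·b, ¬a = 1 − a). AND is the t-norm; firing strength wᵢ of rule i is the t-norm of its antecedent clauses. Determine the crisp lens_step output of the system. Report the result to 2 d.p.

27.61

R1 (z=24.7): near=0.52, high=0.42, slight=0.15; AND[a·b] → w = 0.0328
R2 (z=31.0): mid=0.67 → w = 0.6700
R3 (z=26.3): near=0.52, severe=0.88; AND[a·b] → w = 0.4576
R4 (z=22.0): mid=0.67, high=0.42; AND[a·b] → w = 0.2814
Weighted average = (0.0328·24.7 + 0.6700·31.0 + 0.4576·26.3 + 0.2814·22.0) / (0.0328 + 0.6700 + 0.4576 + 0.2814)
  = 39.8049 / 1.4418 = 27.61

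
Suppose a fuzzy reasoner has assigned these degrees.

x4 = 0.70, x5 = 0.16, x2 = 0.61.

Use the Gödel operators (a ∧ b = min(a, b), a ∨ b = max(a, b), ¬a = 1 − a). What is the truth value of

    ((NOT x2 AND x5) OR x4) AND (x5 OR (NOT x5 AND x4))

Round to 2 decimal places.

NOT x2 = 1 − 0.61 = 0.39
NOT x2 AND x5 = min(a, b) on (0.39, 0.16) = 0.16
(NOT x2 AND x5) OR x4 = max(a, b) on (0.16, 0.70) = 0.70
NOT x5 = 1 − 0.16 = 0.84
NOT x5 AND x4 = min(a, b) on (0.84, 0.70) = 0.70
x5 OR (NOT x5 AND x4) = max(a, b) on (0.16, 0.70) = 0.70
((NOT x2 AND x5) OR x4) AND (x5 OR (NOT x5 AND x4)) = min(a, b) on (0.70, 0.70) = 0.70

0.70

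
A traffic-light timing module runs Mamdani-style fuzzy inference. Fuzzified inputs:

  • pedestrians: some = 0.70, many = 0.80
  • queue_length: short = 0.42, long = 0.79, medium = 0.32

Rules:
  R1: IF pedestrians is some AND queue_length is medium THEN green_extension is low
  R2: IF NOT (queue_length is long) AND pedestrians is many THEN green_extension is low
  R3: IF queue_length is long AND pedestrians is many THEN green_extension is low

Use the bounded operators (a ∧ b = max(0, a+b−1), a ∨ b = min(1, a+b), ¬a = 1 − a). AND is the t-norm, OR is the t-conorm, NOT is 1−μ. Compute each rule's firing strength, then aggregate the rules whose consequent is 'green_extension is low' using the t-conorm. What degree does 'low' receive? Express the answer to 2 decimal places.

R1: some=0.70, medium=0.32; AND[max(0, a+b−1)] → w = 0.02
R2: ¬long=1−0.79=0.21, many=0.80; AND[max(0, a+b−1)] → w = 0.01
R3: long=0.79, many=0.80; AND[max(0, a+b−1)] → w = 0.59
Rules with consequent 'low': {R1, R2, R3} → strengths 0.02, 0.01, 0.59
Aggregate via t-conorm [min(1, a+b)]: 0.62

0.62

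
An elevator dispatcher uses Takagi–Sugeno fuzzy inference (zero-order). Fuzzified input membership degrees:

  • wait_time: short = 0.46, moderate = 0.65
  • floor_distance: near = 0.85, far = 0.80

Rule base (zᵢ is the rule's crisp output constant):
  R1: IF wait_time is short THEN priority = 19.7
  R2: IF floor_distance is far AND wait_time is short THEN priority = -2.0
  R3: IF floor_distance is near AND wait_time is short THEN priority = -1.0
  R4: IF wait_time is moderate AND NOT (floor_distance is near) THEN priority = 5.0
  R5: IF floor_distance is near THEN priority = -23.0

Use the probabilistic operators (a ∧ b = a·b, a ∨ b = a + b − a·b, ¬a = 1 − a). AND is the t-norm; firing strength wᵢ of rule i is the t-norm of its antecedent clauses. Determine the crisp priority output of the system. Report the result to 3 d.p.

-5.136

R1 (z=19.7): short=0.46 → w = 0.4600
R2 (z=-2.0): far=0.80, short=0.46; AND[a·b] → w = 0.3680
R3 (z=-1.0): near=0.85, short=0.46; AND[a·b] → w = 0.3910
R4 (z=5.0): moderate=0.65, ¬near=1−0.85=0.15; AND[a·b] → w = 0.0975
R5 (z=-23.0): near=0.85 → w = 0.8500
Weighted average = (0.4600·19.7 + 0.3680·-2.0 + 0.3910·-1.0 + 0.0975·5.0 + 0.8500·-23.0) / (0.4600 + 0.3680 + 0.3910 + 0.0975 + 0.8500)
  = -11.1275 / 2.1665 = -5.136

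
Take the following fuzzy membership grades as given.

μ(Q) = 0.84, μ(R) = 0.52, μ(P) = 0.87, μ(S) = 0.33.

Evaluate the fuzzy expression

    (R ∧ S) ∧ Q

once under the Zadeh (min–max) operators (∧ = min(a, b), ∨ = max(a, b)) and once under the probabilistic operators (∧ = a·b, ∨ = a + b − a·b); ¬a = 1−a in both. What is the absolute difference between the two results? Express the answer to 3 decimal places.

Under Zadeh (min–max):
  R ∧ S = min(a, b) on (0.52, 0.33) = 0.33
  (R ∧ S) ∧ Q = min(a, b) on (0.33, 0.84) = 0.33
  → value = 0.3300
Under probabilistic:
  R ∧ S = a·b on (0.5200, 0.3300) = 0.1716
  (R ∧ S) ∧ Q = a·b on (0.1716, 0.8400) = 0.1441
  → value = 0.1441
|0.3300 − 0.1441| = 0.186

0.186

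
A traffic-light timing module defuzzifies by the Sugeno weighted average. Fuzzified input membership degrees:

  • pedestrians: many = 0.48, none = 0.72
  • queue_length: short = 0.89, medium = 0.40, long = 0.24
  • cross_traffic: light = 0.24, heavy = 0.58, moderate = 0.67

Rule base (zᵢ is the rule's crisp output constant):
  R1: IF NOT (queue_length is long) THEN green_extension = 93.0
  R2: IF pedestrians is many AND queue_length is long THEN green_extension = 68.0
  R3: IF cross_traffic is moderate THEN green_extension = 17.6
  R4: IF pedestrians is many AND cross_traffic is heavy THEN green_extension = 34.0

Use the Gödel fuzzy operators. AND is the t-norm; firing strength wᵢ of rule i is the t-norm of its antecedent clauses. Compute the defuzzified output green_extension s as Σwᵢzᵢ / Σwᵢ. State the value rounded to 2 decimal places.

R1 (z=93.0): ¬long=1−0.24=0.76 → w = 0.76
R2 (z=68.0): many=0.48, long=0.24; AND[min(a, b)] → w = 0.24
R3 (z=17.6): moderate=0.67 → w = 0.67
R4 (z=34.0): many=0.48, heavy=0.58; AND[min(a, b)] → w = 0.48
Weighted average = (0.76·93.0 + 0.24·68.0 + 0.67·17.6 + 0.48·34.0) / (0.76 + 0.24 + 0.67 + 0.48)
  = 115.1120 / 2.1500 = 53.54

53.54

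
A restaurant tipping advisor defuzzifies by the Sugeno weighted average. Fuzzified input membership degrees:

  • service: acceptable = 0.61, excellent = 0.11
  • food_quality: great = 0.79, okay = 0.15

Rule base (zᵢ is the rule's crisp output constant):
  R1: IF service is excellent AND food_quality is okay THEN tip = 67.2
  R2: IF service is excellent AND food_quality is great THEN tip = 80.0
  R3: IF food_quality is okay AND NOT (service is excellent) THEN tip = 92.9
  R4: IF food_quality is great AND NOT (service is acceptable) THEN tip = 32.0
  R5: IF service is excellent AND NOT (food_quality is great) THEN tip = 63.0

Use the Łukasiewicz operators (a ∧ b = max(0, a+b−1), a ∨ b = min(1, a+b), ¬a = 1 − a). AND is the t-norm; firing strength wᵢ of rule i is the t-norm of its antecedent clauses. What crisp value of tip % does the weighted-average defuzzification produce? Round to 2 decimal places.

R1 (z=67.2): excellent=0.11, okay=0.15; AND[max(0, a+b−1)] → w = 0.00
R2 (z=80.0): excellent=0.11, great=0.79; AND[max(0, a+b−1)] → w = 0.00
R3 (z=92.9): okay=0.15, ¬excellent=1−0.11=0.89; AND[max(0, a+b−1)] → w = 0.04
R4 (z=32.0): great=0.79, ¬acceptable=1−0.61=0.39; AND[max(0, a+b−1)] → w = 0.18
R5 (z=63.0): excellent=0.11, ¬great=1−0.79=0.21; AND[max(0, a+b−1)] → w = 0.00
Weighted average = (0.00·67.2 + 0.00·80.0 + 0.04·92.9 + 0.18·32.0 + 0.00·63.0) / (0.00 + 0.00 + 0.04 + 0.18 + 0.00)
  = 9.4760 / 0.2200 = 43.07

43.07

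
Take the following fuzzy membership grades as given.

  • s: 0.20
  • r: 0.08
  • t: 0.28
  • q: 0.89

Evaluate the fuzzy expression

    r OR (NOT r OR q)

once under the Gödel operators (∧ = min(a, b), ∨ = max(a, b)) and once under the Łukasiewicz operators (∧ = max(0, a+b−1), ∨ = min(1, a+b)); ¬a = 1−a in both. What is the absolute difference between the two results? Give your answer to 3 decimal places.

0.080

Under Gödel:
  NOT r = 1 − 0.08 = 0.92
  NOT r OR q = max(a, b) on (0.92, 0.89) = 0.92
  r OR (NOT r OR q) = max(a, b) on (0.08, 0.92) = 0.92
  → value = 0.9200
Under Łukasiewicz:
  NOT r = 1 − 0.08 = 0.92
  NOT r OR q = min(1, a+b) on (0.92, 0.89) = 1.00
  r OR (NOT r OR q) = min(1, a+b) on (0.08, 1.00) = 1.00
  → value = 1.0000
|0.9200 − 1.0000| = 0.080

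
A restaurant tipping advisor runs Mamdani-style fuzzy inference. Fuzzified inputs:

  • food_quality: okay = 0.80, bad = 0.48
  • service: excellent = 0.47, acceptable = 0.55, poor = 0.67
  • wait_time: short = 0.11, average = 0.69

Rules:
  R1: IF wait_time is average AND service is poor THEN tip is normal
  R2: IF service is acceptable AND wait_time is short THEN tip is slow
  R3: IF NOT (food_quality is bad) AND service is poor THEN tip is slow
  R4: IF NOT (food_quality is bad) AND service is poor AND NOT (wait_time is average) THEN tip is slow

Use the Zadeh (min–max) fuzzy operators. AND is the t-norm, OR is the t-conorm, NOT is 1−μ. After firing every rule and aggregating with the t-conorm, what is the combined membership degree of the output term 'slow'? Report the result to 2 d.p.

0.52

R1: average=0.69, poor=0.67; AND[min(a, b)] → w = 0.67
R2: acceptable=0.55, short=0.11; AND[min(a, b)] → w = 0.11
R3: ¬bad=1−0.48=0.52, poor=0.67; AND[min(a, b)] → w = 0.52
R4: ¬bad=1−0.48=0.52, poor=0.67, ¬average=1−0.69=0.31; AND[min(a, b)] → w = 0.31
Rules with consequent 'slow': {R2, R3, R4} → strengths 0.11, 0.52, 0.31
Aggregate via t-conorm [max(a, b)]: 0.52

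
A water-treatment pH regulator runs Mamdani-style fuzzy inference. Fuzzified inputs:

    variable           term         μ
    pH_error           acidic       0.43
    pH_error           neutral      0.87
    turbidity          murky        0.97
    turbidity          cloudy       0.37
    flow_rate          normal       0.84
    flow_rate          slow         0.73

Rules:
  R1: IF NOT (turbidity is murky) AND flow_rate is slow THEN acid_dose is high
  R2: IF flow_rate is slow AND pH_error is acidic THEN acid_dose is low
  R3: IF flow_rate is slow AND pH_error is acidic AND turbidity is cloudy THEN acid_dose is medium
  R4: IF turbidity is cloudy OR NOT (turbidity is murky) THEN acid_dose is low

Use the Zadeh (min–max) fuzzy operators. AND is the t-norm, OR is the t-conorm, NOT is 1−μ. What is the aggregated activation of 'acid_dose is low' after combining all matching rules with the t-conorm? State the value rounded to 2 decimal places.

R1: ¬murky=1−0.97=0.03, slow=0.73; AND[min(a, b)] → w = 0.03
R2: slow=0.73, acidic=0.43; AND[min(a, b)] → w = 0.43
R3: slow=0.73, acidic=0.43, cloudy=0.37; AND[min(a, b)] → w = 0.37
R4: cloudy=0.37, ¬murky=1−0.97=0.03; OR[max(a, b)] → w = 0.37
Rules with consequent 'low': {R2, R4} → strengths 0.43, 0.37
Aggregate via t-conorm [max(a, b)]: 0.43

0.43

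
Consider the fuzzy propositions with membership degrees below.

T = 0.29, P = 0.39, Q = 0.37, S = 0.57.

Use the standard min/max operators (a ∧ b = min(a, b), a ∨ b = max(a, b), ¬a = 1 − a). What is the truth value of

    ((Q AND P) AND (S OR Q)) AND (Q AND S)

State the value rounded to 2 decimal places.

Q AND P = min(a, b) on (0.37, 0.39) = 0.37
S OR Q = max(a, b) on (0.57, 0.37) = 0.57
(Q AND P) AND (S OR Q) = min(a, b) on (0.37, 0.57) = 0.37
Q AND S = min(a, b) on (0.37, 0.57) = 0.37
((Q AND P) AND (S OR Q)) AND (Q AND S) = min(a, b) on (0.37, 0.37) = 0.37

0.37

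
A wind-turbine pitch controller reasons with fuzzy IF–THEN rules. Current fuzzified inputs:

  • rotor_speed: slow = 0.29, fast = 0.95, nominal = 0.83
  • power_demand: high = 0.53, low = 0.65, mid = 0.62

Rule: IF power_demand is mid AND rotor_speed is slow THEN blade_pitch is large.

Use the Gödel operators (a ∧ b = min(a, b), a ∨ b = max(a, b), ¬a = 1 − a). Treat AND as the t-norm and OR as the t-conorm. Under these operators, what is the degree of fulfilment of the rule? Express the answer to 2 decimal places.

0.29

firing strength: mid=0.62, slow=0.29; AND[min(a, b)] → w = 0.29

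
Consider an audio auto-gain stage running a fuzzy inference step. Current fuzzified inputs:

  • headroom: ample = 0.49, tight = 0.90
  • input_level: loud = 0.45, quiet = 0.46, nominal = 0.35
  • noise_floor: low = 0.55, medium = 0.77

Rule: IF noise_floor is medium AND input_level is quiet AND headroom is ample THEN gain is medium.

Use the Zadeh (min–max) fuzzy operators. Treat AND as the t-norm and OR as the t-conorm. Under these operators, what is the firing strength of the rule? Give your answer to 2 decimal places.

firing strength: medium=0.77, quiet=0.46, ample=0.49; AND[min(a, b)] → w = 0.46

0.46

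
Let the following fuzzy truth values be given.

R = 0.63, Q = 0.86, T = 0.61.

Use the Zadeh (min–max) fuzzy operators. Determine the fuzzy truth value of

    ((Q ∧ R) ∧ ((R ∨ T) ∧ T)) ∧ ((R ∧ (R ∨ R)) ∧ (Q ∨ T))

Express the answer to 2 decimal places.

0.61

Q ∧ R = min(a, b) on (0.86, 0.63) = 0.63
R ∨ T = max(a, b) on (0.63, 0.61) = 0.63
(R ∨ T) ∧ T = min(a, b) on (0.63, 0.61) = 0.61
(Q ∧ R) ∧ ((R ∨ T) ∧ T) = min(a, b) on (0.63, 0.61) = 0.61
R ∨ R = max(a, b) on (0.63, 0.63) = 0.63
R ∧ (R ∨ R) = min(a, b) on (0.63, 0.63) = 0.63
Q ∨ T = max(a, b) on (0.86, 0.61) = 0.86
(R ∧ (R ∨ R)) ∧ (Q ∨ T) = min(a, b) on (0.63, 0.86) = 0.63
((Q ∧ R) ∧ ((R ∨ T) ∧ T)) ∧ ((R ∧ (R ∨ R)) ∧ (Q ∨ T)) = min(a, b) on (0.61, 0.63) = 0.61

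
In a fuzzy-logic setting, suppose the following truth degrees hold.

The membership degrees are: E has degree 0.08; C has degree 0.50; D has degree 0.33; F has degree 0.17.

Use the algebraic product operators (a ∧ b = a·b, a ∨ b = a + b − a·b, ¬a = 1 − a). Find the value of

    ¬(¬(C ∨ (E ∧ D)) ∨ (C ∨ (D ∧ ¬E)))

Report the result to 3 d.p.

0.179

E ∧ D = a·b on (0.0800, 0.3300) = 0.0264
C ∨ (E ∧ D) = a + b − a·b on (0.5000, 0.0264) = 0.5132
¬(C ∨ (E ∧ D)) = 1 − 0.5132 = 0.4868
¬E = 1 − 0.0800 = 0.9200
D ∧ ¬E = a·b on (0.3300, 0.9200) = 0.3036
C ∨ (D ∧ ¬E) = a + b − a·b on (0.5000, 0.3036) = 0.6518
¬(C ∨ (E ∧ D)) ∨ (C ∨ (D ∧ ¬E)) = a + b − a·b on (0.4868, 0.6518) = 0.8213
¬(¬(C ∨ (E ∧ D)) ∨ (C ∨ (D ∧ ¬E))) = 1 − 0.8213 = 0.1787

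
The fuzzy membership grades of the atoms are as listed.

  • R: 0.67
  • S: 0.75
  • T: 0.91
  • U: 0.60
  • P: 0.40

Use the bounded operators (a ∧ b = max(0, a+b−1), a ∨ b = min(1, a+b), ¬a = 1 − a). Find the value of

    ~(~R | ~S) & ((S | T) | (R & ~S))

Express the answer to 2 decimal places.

~R = 1 − 0.67 = 0.33
~S = 1 − 0.75 = 0.25
~R | ~S = min(1, a+b) on (0.33, 0.25) = 0.58
~(~R | ~S) = 1 − 0.58 = 0.42
S | T = min(1, a+b) on (0.75, 0.91) = 1.00
~S = 1 − 0.75 = 0.25
R & ~S = max(0, a+b−1) on (0.67, 0.25) = 0.00
(S | T) | (R & ~S) = min(1, a+b) on (1.00, 0.00) = 1.00
~(~R | ~S) & ((S | T) | (R & ~S)) = max(0, a+b−1) on (0.42, 1.00) = 0.42

0.42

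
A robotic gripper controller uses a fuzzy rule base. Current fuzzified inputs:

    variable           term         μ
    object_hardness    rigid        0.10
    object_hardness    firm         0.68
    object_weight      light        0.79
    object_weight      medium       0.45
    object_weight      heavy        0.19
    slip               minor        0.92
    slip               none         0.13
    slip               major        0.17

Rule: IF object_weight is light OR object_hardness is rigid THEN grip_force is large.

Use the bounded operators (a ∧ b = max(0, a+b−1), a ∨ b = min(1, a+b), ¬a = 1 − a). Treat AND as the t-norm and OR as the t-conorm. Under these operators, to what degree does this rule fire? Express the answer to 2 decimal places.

0.89

firing strength: light=0.79, rigid=0.10; OR[min(1, a+b)] → w = 0.89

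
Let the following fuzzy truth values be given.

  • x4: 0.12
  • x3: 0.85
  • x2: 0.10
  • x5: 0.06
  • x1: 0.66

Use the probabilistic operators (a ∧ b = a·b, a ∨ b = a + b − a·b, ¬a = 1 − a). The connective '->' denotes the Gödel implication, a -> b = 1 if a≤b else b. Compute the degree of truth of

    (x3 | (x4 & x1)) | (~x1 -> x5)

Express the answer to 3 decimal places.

x4 & x1 = a·b on (0.1200, 0.6600) = 0.0792
x3 | (x4 & x1) = a + b − a·b on (0.8500, 0.0792) = 0.8619
~x1 = 1 − 0.6600 = 0.3400
~x1 -> x5  [Gödel: 1 if a≤b else b] with a=0.3400, b=0.0600 → 0.0600
(x3 | (x4 & x1)) | (~x1 -> x5) = a + b − a·b on (0.8619, 0.0600) = 0.8702

0.870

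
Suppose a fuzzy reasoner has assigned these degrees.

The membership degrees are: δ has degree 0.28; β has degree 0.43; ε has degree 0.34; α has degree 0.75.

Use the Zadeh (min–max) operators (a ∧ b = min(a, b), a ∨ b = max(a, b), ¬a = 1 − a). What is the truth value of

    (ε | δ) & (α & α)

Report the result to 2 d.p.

0.34

ε | δ = max(a, b) on (0.34, 0.28) = 0.34
α & α = min(a, b) on (0.75, 0.75) = 0.75
(ε | δ) & (α & α) = min(a, b) on (0.34, 0.75) = 0.34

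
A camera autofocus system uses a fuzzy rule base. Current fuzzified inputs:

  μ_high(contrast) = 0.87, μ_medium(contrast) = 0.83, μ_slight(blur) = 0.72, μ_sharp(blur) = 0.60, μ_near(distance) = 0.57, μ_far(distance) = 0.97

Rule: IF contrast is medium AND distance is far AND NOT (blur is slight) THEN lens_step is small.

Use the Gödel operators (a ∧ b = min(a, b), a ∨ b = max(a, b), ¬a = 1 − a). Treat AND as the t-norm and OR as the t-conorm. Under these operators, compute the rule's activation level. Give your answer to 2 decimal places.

firing strength: medium=0.83, far=0.97, ¬slight=1−0.72=0.28; AND[min(a, b)] → w = 0.28

0.28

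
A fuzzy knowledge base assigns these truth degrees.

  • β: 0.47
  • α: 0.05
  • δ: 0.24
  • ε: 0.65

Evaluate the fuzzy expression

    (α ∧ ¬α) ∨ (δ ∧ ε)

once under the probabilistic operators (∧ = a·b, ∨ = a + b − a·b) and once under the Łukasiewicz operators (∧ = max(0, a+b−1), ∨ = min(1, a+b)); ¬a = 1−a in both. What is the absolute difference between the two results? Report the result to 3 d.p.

Under probabilistic:
  ¬α = 1 − 0.0500 = 0.9500
  α ∧ ¬α = a·b on (0.0500, 0.9500) = 0.0475
  δ ∧ ε = a·b on (0.2400, 0.6500) = 0.1560
  (α ∧ ¬α) ∨ (δ ∧ ε) = a + b − a·b on (0.0475, 0.1560) = 0.1961
  → value = 0.1961
Under Łukasiewicz:
  ¬α = 1 − 0.05 = 0.95
  α ∧ ¬α = max(0, a+b−1) on (0.05, 0.95) = 0.00
  δ ∧ ε = max(0, a+b−1) on (0.24, 0.65) = 0.00
  (α ∧ ¬α) ∨ (δ ∧ ε) = min(1, a+b) on (0.00, 0.00) = 0.00
  → value = 0.0000
|0.1961 − 0.0000| = 0.196

0.196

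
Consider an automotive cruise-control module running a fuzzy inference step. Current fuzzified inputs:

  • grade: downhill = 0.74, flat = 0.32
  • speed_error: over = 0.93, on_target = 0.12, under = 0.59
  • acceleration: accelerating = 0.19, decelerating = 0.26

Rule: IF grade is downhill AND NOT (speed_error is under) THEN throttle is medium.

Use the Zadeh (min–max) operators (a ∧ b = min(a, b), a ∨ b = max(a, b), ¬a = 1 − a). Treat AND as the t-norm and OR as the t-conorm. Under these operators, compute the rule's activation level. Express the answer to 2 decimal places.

firing strength: downhill=0.74, ¬under=1−0.59=0.41; AND[min(a, b)] → w = 0.41

0.41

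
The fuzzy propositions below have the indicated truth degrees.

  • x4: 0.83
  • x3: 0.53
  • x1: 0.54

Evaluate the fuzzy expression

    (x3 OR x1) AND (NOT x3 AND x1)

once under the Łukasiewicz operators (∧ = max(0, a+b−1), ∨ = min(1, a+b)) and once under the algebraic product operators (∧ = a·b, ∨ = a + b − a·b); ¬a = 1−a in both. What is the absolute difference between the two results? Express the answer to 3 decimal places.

0.189

Under Łukasiewicz:
  x3 OR x1 = min(1, a+b) on (0.53, 0.54) = 1.00
  NOT x3 = 1 − 0.53 = 0.47
  NOT x3 AND x1 = max(0, a+b−1) on (0.47, 0.54) = 0.01
  (x3 OR x1) AND (NOT x3 AND x1) = max(0, a+b−1) on (1.00, 0.01) = 0.01
  → value = 0.0100
Under algebraic product:
  x3 OR x1 = a + b − a·b on (0.5300, 0.5400) = 0.7838
  NOT x3 = 1 − 0.5300 = 0.4700
  NOT x3 AND x1 = a·b on (0.4700, 0.5400) = 0.2538
  (x3 OR x1) AND (NOT x3 AND x1) = a·b on (0.7838, 0.2538) = 0.1989
  → value = 0.1989
|0.0100 − 0.1989| = 0.189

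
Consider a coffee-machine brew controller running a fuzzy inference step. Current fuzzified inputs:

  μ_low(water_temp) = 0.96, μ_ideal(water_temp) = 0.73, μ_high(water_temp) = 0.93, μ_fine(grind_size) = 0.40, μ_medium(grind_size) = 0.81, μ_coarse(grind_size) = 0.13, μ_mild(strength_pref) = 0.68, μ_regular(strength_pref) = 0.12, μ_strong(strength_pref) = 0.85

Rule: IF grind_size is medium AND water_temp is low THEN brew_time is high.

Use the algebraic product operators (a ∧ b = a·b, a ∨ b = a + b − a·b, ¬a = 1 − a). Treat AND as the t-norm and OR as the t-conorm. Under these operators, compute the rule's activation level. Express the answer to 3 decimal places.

0.778

firing strength: medium=0.81, low=0.96; AND[a·b] → w = 0.7776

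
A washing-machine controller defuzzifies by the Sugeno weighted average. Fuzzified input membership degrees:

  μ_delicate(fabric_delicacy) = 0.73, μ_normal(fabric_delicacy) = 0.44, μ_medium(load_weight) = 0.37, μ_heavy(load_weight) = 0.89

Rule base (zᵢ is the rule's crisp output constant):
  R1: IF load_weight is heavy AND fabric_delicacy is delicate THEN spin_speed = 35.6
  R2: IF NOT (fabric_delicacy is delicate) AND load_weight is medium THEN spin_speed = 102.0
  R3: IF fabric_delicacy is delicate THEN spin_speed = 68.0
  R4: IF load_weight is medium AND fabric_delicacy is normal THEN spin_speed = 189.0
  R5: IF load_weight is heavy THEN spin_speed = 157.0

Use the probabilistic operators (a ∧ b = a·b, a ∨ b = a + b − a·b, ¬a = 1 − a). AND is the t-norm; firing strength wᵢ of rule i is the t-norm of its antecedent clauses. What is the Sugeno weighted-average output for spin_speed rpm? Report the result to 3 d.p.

R1 (z=35.6): heavy=0.89, delicate=0.73; AND[a·b] → w = 0.6497
R2 (z=102.0): ¬delicate=1−0.73=0.27, medium=0.37; AND[a·b] → w = 0.0999
R3 (z=68.0): delicate=0.73 → w = 0.7300
R4 (z=189.0): medium=0.37, normal=0.44; AND[a·b] → w = 0.1628
R5 (z=157.0): heavy=0.89 → w = 0.8900
Weighted average = (0.6497·35.6 + 0.0999·102.0 + 0.7300·68.0 + 0.1628·189.0 + 0.8900·157.0) / (0.6497 + 0.0999 + 0.7300 + 0.1628 + 0.8900)
  = 253.4583 / 2.5324 = 100.086

100.086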